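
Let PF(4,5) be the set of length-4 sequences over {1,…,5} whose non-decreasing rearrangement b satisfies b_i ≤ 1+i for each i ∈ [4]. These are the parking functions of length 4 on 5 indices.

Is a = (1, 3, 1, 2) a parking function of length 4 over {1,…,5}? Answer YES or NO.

Order a: b = (1, 1, 2, 3).
  b_1=1 ≤ 2
  b_2=1 ≤ 3
  b_3=2 ≤ 4
  b_4=3 ≤ 5
All bounds hold ⇒ YES

YES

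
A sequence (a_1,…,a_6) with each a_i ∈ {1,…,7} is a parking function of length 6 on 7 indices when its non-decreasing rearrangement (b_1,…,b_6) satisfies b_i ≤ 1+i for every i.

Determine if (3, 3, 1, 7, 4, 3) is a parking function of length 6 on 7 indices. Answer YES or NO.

Sorted: b = (1, 3, 3, 3, 4, 7).
  b_1=1 ≤ 2
  b_2=3 ≤ 3
  b_3=3 ≤ 4
  b_4=3 ≤ 5
  b_5=4 ≤ 6
  b_6=7 ≤ 7
All bounds hold ⇒ YES

YES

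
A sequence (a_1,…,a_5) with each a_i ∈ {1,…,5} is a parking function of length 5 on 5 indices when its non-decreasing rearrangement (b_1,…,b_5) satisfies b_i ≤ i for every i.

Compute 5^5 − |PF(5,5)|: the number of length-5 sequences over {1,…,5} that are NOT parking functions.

1829

Count = (5−5+1)·(5+1)^(5−1) = 1·1296 = 1296
Check (2,4,2,5,2) → sorted (2,2,2,4,5): b_1=2>1, not a PF.
So 3125 − 1296 = 1829 fail.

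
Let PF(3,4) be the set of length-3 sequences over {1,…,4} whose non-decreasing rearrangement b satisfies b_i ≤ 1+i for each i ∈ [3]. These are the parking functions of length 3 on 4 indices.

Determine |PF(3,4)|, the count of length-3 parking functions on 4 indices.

50

Count = (4+1−3)·(4+1)^{3−1} = 2×25 = 50 (Konheim–Weiss)
E.g. (1,4,1) → sorted (1,1,4): b_i ≤ 1+i ∀i, a PF.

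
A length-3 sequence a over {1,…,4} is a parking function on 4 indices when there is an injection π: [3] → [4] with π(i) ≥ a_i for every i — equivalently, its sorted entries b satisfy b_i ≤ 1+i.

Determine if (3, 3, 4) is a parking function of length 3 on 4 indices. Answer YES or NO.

Order a: b = (3, 3, 4).
  b_1=3 > 2
  fails at i=1 ⇒ NO

NO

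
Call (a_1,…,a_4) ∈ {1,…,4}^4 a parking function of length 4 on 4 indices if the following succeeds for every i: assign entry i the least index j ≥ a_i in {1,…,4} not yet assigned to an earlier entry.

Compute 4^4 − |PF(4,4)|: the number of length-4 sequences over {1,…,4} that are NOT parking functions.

|PF(4,4)| = 1·5^3 = 1 · 125 = 125 [KW]
Check (3,1,4,3) → sorted (1,3,3,4): b_2=3>2, not a PF.
4^4 − 125 = 256 − 125 = 131

131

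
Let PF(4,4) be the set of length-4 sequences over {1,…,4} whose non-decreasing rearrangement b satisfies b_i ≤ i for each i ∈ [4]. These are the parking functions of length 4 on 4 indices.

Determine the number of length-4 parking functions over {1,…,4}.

125

#PF = (4+1−4)·(4+1)^{4−1} = 1×125 = 125 (Konheim–Weiss)
E.g. (1,3,4,1) → sorted (1,1,3,4): b_i ≤ i ∀i, a PF.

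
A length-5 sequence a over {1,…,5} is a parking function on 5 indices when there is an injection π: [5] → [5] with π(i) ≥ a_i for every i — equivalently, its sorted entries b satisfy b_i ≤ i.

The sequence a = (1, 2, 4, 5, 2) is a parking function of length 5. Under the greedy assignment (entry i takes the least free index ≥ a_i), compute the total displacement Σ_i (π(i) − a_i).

Σπ(i) = 1+…+5 = 15; Σa = 1+2+4+5+2 = 14; disp = 15−14 = 1.

1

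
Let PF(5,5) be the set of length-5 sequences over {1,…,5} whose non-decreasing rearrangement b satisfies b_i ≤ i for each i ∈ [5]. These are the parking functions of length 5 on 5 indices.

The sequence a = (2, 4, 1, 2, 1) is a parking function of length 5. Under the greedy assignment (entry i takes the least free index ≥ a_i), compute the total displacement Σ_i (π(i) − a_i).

5

Σπ = 15 ({1..5} each once); Σa = 2+4+1+2+1 = 10; disp = 15−10 = 5.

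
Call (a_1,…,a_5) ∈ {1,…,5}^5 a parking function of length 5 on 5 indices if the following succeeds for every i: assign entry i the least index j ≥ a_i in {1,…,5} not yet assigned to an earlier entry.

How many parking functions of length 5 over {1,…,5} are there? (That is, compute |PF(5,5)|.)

1296

|PF(5,5)| = (6−5)·6^(5−1) = 1 · 1296 = 1296 (Pollak)
Example (2,5,4,1,1) → sorted (1,1,2,4,5): b_i ≤ i ∀i, a PF.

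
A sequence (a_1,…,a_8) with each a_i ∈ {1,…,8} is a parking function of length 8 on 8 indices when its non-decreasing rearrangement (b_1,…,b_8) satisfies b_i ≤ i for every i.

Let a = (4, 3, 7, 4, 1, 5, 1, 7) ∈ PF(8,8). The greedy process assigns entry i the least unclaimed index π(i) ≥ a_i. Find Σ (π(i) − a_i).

Σπ(i) = 1+…+8 = 36; Σa = 4+3+7+4+1+5+1+7 = 32; disp = 36−32 = 4.

4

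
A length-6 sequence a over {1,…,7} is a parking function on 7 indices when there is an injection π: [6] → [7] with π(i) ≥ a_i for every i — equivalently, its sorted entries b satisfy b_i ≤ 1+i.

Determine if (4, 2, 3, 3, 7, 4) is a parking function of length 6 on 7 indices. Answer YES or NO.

YES

Order a: b = (2, 3, 3, 4, 4, 7).
  b_1=2 ≤ 2
  b_2=3 ≤ 3
  b_3=3 ≤ 4
  b_4=4 ≤ 5
  b_5=4 ≤ 6
  b_6=7 ≤ 7
All bounds hold ⇒ YES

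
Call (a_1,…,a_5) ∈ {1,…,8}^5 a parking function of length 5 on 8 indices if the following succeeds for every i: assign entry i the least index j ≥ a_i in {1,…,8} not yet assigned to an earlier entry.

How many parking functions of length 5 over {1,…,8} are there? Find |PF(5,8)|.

26244

#PF = 4·9^4 = 4×6561 = 26244 (Konheim–Weiss)
One tuple (7,1,4,1,5) → sorted (1,1,4,5,7): b_i ≤ 3+i ∀i, a PF.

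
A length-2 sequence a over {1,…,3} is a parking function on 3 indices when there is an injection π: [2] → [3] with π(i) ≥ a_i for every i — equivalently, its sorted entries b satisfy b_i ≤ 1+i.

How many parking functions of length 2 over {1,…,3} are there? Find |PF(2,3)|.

8

|PF(2,3)| = 2·4^1 = 2×4 = 8 (Pollak)
E.g. (1,1) → sorted (1,1): b_i ≤ 1+i ∀i, a PF.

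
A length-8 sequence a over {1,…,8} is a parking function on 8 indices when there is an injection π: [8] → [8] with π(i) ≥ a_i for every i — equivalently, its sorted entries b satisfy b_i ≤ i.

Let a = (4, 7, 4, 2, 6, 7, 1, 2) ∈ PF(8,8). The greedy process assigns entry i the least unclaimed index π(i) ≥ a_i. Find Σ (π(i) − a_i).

3

Σπ(i) = 1+…+8 = 36; Σa = 4+7+4+2+6+7+1+2 = 33; disp = 36−33 = 3.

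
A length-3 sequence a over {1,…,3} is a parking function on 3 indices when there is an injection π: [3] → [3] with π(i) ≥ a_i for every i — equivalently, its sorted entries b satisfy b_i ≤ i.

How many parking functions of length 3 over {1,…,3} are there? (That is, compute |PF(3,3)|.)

16

|PF| = (4−3)·4^(3−1) = 1·16 = 16
E.g. (2,3,1) → sorted (1,2,3): b_i ≤ i ∀i, a PF.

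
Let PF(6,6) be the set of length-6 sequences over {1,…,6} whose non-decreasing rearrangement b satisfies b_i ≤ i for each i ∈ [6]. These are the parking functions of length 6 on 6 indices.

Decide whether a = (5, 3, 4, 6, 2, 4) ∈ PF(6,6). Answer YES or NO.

NO

Rearranged: b = (2, 3, 4, 4, 5, 6).
  b_1=2 > 1
  fails at i=1 ⇒ NO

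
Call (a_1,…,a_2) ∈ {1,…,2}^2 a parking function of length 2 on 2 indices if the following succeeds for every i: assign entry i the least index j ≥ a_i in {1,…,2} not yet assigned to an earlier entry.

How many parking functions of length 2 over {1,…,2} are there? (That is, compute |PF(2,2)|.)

3

#PF = (3−2)·3^(2−1) = 1·3 = 3 (Konheim–Weiss)
E.g. (2,1) → sorted (1,2): b_i ≤ i ∀i, a PF.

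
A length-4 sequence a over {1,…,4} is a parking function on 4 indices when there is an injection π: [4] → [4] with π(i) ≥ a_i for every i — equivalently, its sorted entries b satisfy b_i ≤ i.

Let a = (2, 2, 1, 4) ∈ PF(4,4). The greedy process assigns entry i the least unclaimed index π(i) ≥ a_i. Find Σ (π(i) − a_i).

1

Σπ = 4·5/2 = 10 (π permutes [4]); Σa = 2+2+1+4 = 9; disp = 10−9 = 1.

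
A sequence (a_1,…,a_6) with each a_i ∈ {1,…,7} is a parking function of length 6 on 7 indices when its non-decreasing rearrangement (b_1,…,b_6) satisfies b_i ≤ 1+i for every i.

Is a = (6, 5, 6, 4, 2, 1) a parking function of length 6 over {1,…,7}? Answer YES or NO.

Rearranged: b = (1, 2, 4, 5, 6, 6).
  b_1=1 ≤ 2
  b_2=2 ≤ 3
  b_3=4 ≤ 4
  b_4=5 ≤ 5
  b_5=6 ≤ 6
  b_6=6 ≤ 7
All bounds hold ⇒ YES

YES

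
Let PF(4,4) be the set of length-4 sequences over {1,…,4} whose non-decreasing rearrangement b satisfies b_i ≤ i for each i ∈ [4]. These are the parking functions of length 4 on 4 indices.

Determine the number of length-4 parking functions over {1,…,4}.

|PF| = 1·5^3 = 1 · 125 = 125 [KW]
Check (4,1,2,2) → sorted (1,2,2,4): b_i ≤ i ∀i, a PF.

125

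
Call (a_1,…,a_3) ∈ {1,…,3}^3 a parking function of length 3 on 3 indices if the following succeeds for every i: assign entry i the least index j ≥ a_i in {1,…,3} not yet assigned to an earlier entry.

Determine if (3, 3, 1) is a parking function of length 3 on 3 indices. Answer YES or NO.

Rearranged: b = (1, 3, 3).
  b_1=1 ≤ 1
  b_2=3 > 2
  fails at i=2 ⇒ NO

NO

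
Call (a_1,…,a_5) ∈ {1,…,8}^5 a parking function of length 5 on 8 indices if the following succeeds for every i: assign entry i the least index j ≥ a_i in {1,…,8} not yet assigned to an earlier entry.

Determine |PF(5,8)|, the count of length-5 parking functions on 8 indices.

26244

|PF(5,8)| = 4·9^4 = 4·6561 = 26244 (Konheim–Weiss)
E.g. (8,4,6,4,3) → sorted (3,4,4,6,8): b_i ≤ 3+i ∀i, a PF.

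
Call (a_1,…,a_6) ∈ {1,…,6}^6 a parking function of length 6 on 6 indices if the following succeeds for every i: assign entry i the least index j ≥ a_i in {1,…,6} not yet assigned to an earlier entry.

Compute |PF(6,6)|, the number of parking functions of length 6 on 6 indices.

Count = (6−6+1)·(6+1)^(6−1) = 1 · 16807 = 16807 (Pollak)
Example (2,5,3,5,1,3) → sorted (1,2,3,3,5,5): b_i ≤ i ∀i, a PF.

16807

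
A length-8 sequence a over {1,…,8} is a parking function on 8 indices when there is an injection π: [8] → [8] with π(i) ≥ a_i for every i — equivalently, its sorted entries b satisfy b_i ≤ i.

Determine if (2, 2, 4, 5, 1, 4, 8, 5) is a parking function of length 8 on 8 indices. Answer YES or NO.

Sorted: b = (1, 2, 2, 4, 4, 5, 5, 8).
  b_1=1 ≤ 1
  b_2=2 ≤ 2
  b_3=2 ≤ 3
  b_4=4 ≤ 4
  b_5=4 ≤ 5
  b_6=5 ≤ 6
  b_7=5 ≤ 7
  b_8=8 ≤ 8
All bounds hold ⇒ YES

YES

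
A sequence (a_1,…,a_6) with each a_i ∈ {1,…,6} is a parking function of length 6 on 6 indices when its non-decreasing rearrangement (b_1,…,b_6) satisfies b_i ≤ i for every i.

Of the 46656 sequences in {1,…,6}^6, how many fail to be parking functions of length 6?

#PF = (6+1−6)·(6+1)^{6−1} = 1·16807 = 16807 (Konheim–Weiss)
E.g. (4,6,6,4,2,4) → sorted (2,4,4,4,6,6): b_1=2>1, not a PF.
So 46656 − 16807 = 29849 fail.

29849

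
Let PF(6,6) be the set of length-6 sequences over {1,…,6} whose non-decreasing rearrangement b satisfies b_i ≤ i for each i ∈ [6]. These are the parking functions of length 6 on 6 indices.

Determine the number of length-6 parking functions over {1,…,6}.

Count = (7−6)·7^(6−1) = 1 · 16807 = 16807 [KW]
Check (1,5,3,4,5,2) → sorted (1,2,3,4,5,5): b_i ≤ i ∀i, a PF.

16807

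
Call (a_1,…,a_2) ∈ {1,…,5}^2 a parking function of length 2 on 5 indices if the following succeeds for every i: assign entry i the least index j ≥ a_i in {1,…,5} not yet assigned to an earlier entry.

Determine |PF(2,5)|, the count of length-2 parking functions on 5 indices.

|PF| = (5−2+1)·(5+1)^(2−1) = 4×6 = 24 (Konheim–Weiss)
E.g. (1,3) → sorted (1,3): b_i ≤ 3+i ∀i, a PF.

24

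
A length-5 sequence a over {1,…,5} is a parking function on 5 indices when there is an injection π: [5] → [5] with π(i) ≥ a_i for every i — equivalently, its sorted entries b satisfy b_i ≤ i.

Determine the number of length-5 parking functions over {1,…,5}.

#PF = (6−5)·6^(5−1) = 1·1296 = 1296 [KW]
Check (2,1,3,3,2) → sorted (1,2,2,3,3): b_i ≤ i ∀i, a PF.

1296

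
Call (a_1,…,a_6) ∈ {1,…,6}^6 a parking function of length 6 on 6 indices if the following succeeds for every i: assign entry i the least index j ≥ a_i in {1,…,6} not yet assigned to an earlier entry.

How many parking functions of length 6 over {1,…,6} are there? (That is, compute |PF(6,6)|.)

#PF = (6−6+1)·(6+1)^(6−1) = 1·16807 = 16807 (Pollak)
Check (2,5,1,1,6,1) → sorted (1,1,1,2,5,6): b_i ≤ i ∀i, a PF.

16807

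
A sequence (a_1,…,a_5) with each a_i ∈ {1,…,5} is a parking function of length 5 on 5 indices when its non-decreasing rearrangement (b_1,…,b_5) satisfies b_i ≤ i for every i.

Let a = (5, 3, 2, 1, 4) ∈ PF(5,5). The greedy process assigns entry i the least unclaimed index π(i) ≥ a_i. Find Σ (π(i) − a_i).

Σπ = 5·6/2 = 15 (π permutes [5]); Σa = 5+3+2+1+4 = 15; disp = 15−15 = 0.

0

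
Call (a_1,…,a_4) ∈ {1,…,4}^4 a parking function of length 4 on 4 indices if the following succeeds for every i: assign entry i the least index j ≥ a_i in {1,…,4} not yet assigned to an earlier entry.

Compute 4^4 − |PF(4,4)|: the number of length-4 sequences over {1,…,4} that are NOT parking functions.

131

|PF(4,4)| = (4+1−4)·(4+1)^{4−1} = 1·125 = 125 (Pollak)
Example (3,3,1,3) → sorted (1,3,3,3): b_2=3>2, not a PF.
Total 256; non-PF = 256−125 = 131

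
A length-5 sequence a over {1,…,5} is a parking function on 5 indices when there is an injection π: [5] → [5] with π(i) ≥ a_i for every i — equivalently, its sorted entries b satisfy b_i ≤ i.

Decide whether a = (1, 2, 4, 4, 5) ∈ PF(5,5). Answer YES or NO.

NO

Sorted: b = (1, 2, 4, 4, 5).
  b_1=1 ≤ 1
  b_2=2 ≤ 2
  b_3=4 > 3
  fails at i=3 ⇒ NO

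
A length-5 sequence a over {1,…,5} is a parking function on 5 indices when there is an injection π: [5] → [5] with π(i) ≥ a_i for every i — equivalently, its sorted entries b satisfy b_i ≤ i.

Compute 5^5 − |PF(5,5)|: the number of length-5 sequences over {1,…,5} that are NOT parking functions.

1829

#PF = (5−5+1)·(5+1)^(5−1) = 1×1296 = 1296 (Pollak)
One tuple (3,3,3,4,3) → sorted (3,3,3,3,4): b_1=3>1, not a PF.
Total 3125; non-PF = 3125−1296 = 1829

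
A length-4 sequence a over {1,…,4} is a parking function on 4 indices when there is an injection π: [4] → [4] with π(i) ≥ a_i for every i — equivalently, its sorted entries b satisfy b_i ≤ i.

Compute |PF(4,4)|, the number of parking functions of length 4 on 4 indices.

125

|PF(4,4)| = (4+1−4)·(4+1)^{4−1} = 1×125 = 125
E.g. (1,1,1,1) → sorted (1,1,1,1): b_i ≤ i ∀i, a PF.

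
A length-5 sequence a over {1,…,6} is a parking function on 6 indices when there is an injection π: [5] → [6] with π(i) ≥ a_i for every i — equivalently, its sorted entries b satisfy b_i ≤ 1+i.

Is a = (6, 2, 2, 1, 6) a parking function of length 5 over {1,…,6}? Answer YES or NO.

NO

Rearranged: b = (1, 2, 2, 6, 6).
  b_1=1 ≤ 2
  b_2=2 ≤ 3
  b_3=2 ≤ 4
  b_4=6 > 5
  fails at i=4 ⇒ NO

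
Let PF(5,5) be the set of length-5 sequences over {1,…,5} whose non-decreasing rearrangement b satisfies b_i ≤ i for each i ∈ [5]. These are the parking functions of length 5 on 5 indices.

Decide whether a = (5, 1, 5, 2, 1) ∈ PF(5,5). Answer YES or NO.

NO

Order a: b = (1, 1, 2, 5, 5).
  b_1=1 ≤ 1
  b_2=1 ≤ 2
  b_3=2 ≤ 3
  b_4=5 > 4
  fails at i=4 ⇒ NO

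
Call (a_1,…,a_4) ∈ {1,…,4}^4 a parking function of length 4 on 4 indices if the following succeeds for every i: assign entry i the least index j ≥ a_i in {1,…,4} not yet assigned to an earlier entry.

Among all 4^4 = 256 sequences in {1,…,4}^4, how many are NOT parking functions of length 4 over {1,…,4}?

131

|PF| = (4−4+1)·(4+1)^(4−1) = 1 · 125 = 125 [KW]
E.g. (3,4,4,4) → sorted (3,4,4,4): b_1=3>1, not a PF.
4^4 − 125 = 256 − 125 = 131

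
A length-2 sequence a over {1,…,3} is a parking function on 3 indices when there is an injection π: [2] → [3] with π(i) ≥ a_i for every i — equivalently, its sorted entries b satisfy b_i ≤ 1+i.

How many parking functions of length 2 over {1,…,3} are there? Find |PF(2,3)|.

8

|PF(2,3)| = 2·4^1 = 2·4 = 8 [KW]
One tuple (1,3) → sorted (1,3): b_i ≤ 1+i ∀i, a PF.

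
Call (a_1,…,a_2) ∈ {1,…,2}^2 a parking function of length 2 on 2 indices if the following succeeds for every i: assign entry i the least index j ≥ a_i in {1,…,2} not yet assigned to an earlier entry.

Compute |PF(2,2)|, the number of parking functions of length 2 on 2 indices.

3

|PF(2,2)| = (2−2+1)·(2+1)^(2−1) = 1 · 3 = 3
Example (2,1) → sorted (1,2): b_i ≤ i ∀i, a PF.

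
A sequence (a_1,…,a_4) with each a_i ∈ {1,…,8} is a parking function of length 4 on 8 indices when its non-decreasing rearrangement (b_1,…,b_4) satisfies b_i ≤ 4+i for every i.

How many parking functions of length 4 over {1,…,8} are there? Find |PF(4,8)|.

#PF = (9−4)·9^(4−1) = 5×729 = 3645 [KW]
Check (5,2,4,1) → sorted (1,2,4,5): b_i ≤ 4+i ∀i, a PF.

3645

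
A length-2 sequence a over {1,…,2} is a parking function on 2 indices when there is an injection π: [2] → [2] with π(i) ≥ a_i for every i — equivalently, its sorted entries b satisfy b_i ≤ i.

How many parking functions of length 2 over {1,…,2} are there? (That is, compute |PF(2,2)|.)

3

|PF(2,2)| = (2−2+1)·(2+1)^(2−1) = 1 · 3 = 3 (Pollak)
Check (1,2) → sorted (1,2): b_i ≤ i ∀i, a PF.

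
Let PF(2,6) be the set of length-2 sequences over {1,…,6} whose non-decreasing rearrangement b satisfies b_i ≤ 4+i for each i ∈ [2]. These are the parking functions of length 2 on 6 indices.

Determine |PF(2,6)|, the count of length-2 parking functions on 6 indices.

35

#PF = (6+1−2)·(6+1)^{2−1} = 5 · 7 = 35 [KW]
One tuple (4,3) → sorted (3,4): b_i ≤ 4+i ∀i, a PF.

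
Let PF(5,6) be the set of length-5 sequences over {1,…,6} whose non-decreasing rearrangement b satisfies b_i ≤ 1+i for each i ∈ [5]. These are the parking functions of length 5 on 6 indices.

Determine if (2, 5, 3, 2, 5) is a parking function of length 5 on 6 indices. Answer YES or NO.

YES

Order a: b = (2, 2, 3, 5, 5).
  b_1=2 ≤ 2
  b_2=2 ≤ 3
  b_3=3 ≤ 4
  b_4=5 ≤ 5
  b_5=5 ≤ 6
All bounds hold ⇒ YES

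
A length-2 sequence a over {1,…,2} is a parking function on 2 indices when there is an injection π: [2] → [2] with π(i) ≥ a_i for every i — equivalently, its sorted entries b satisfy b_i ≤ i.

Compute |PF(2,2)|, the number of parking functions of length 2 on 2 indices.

3

|PF| = (3−2)·3^(2−1) = 1×3 = 3 [KW]
Check (2,1) → sorted (1,2): b_i ≤ i ∀i, a PF.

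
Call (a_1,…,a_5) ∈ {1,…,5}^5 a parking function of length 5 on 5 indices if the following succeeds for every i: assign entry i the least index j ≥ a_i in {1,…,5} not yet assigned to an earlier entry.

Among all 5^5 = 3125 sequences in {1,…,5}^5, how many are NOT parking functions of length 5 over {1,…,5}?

|PF(5,5)| = (5+1−5)·(5+1)^{5−1} = 1×1296 = 1296 (Pollak)
Example (5,1,5,1,3) → sorted (1,1,3,5,5): b_4=5>4, not a PF.
So 3125 − 1296 = 1829 fail.

1829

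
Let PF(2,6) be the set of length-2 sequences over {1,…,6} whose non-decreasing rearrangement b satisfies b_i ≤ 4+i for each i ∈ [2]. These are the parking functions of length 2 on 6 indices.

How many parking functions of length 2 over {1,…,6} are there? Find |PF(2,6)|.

|PF(2,6)| = (6+1−2)·(6+1)^{2−1} = 5 · 7 = 35 (Pollak)
Example (5,6) → sorted (5,6): b_i ≤ 4+i ∀i, a PF.

35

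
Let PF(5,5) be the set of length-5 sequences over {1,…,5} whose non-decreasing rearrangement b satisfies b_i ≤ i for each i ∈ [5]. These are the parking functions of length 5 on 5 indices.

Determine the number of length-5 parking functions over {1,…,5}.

1296

|PF(5,5)| = 1·6^4 = 1 · 1296 = 1296 (Pollak)
Example (3,1,1,2,2) → sorted (1,1,2,2,3): b_i ≤ i ∀i, a PF.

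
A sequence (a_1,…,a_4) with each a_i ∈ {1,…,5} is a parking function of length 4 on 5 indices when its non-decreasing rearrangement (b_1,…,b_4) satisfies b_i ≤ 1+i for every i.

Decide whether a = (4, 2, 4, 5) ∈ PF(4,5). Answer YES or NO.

NO

Rearranged: b = (2, 4, 4, 5).
  b_1=2 ≤ 2
  b_2=4 > 3
  fails at i=2 ⇒ NO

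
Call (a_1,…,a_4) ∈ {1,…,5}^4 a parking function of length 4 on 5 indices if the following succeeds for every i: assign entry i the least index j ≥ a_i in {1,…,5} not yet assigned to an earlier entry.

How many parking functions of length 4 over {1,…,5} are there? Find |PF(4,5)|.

432

|PF| = 2·6^3 = 2·216 = 432 (Pollak)
One tuple (4,1,3,1) → sorted (1,1,3,4): b_i ≤ 1+i ∀i, a PF.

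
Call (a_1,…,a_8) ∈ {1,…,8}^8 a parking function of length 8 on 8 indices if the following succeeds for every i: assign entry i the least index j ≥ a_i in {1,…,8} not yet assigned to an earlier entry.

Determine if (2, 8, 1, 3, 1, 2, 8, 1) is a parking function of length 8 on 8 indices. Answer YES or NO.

NO

Rearranged: b = (1, 1, 1, 2, 2, 3, 8, 8).
  b_1=1 ≤ 1
  b_2=1 ≤ 2
  b_3=1 ≤ 3
  b_4=2 ≤ 4
  b_5=2 ≤ 5
  b_6=3 ≤ 6
  b_7=8 > 7
  fails at i=7 ⇒ NO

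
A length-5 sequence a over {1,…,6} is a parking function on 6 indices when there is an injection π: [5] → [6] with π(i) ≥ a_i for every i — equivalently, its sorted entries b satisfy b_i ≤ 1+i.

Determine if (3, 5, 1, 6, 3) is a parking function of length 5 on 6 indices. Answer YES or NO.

YES

Sorted: b = (1, 3, 3, 5, 6).
  b_1=1 ≤ 2
  b_2=3 ≤ 3
  b_3=3 ≤ 4
  b_4=5 ≤ 5
  b_5=6 ≤ 6
All bounds hold ⇒ YES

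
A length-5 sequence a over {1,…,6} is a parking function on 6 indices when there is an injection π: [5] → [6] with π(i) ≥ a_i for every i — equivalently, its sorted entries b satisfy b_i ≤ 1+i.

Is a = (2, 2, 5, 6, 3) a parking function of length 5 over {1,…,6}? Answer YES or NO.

Order a: b = (2, 2, 3, 5, 6).
  b_1=2 ≤ 2
  b_2=2 ≤ 3
  b_3=3 ≤ 4
  b_4=5 ≤ 5
  b_5=6 ≤ 6
All bounds hold ⇒ YES

YES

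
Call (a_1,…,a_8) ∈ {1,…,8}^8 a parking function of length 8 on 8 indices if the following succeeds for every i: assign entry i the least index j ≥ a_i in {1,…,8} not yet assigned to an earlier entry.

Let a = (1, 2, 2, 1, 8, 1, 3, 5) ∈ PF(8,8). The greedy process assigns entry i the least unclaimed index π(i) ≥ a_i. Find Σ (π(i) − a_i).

Σπ = 36 ({1..8} each once); Σa = 1+2+2+1+8+1+3+5 = 23; disp = 36−23 = 13.

13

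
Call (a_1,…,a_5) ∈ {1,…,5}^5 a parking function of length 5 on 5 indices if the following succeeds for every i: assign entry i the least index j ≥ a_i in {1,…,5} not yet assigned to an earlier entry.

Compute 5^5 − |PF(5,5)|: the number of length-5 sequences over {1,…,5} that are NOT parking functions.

|PF| = (5+1−5)·(5+1)^{5−1} = 1 · 1296 = 1296 [KW]
E.g. (5,4,2,4,4) → sorted (2,4,4,4,5): b_1=2>1, not a PF.
Total 3125; non-PF = 3125−1296 = 1829

1829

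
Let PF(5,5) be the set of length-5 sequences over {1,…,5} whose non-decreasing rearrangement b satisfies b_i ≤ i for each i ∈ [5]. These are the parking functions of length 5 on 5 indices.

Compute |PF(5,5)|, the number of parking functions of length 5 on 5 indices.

1296

#PF = 1·6^4 = 1·1296 = 1296
Check (3,1,1,3,2) → sorted (1,1,2,3,3): b_i ≤ i ∀i, a PF.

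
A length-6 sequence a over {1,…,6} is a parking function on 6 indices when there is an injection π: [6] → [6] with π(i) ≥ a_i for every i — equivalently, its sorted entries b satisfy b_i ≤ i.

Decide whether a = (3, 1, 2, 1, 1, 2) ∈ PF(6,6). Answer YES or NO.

Rearranged: b = (1, 1, 1, 2, 2, 3).
  b_1=1 ≤ 1
  b_2=1 ≤ 2
  b_3=1 ≤ 3
  b_4=2 ≤ 4
  b_5=2 ≤ 5
  b_6=3 ≤ 6
All bounds hold ⇒ YES

YES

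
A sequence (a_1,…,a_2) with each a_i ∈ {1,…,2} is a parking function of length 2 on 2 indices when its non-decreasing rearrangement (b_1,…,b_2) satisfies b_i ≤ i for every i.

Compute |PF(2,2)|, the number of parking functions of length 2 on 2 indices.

|PF(2,2)| = 1·3^1 = 1×3 = 3
One tuple (2,1) → sorted (1,2): b_i ≤ i ∀i, a PF.

3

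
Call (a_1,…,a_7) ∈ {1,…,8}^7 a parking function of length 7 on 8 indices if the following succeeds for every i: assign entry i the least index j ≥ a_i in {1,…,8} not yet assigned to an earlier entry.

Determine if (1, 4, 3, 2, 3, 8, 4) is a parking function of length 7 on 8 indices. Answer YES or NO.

Sorted: b = (1, 2, 3, 3, 4, 4, 8).
  b_1=1 ≤ 2
  b_2=2 ≤ 3
  b_3=3 ≤ 4
  b_4=3 ≤ 5
  b_5=4 ≤ 6
  b_6=4 ≤ 7
  b_7=8 ≤ 8
All bounds hold ⇒ YES

YES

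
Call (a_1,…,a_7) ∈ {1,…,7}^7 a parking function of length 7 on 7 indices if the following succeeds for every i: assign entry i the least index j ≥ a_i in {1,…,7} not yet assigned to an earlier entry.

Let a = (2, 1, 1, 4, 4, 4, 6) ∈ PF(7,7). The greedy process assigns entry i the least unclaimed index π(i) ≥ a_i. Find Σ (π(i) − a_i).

6

Σπ(i) = 1+…+7 = 28; Σa = 2+1+1+4+4+4+6 = 22; disp = 28−22 = 6.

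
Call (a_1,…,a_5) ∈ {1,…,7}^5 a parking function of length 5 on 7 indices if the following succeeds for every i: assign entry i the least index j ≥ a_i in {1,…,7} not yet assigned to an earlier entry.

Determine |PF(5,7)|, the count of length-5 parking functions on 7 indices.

|PF| = (7+1−5)·(7+1)^{5−1} = 3×4096 = 12288 (Pollak)
E.g. (2,3,6,1,4) → sorted (1,2,3,4,6): b_i ≤ 2+i ∀i, a PF.

12288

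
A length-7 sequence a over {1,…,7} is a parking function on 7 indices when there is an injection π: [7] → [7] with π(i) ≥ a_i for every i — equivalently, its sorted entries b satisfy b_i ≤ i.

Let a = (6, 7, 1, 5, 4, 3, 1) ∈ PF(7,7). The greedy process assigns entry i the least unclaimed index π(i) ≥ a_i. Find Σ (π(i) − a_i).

1

Σπ(i) = 1+…+7 = 28; Σa = 6+7+1+5+4+3+1 = 27; disp = 28−27 = 1.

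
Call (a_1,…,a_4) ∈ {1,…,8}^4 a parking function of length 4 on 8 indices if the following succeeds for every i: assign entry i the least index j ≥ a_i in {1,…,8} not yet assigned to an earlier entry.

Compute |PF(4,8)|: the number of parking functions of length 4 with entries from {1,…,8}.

3645

#PF = (9−4)·9^(4−1) = 5·729 = 3645 (Pollak)
One tuple (1,8,2,6) → sorted (1,2,6,8): b_i ≤ 4+i ∀i, a PF.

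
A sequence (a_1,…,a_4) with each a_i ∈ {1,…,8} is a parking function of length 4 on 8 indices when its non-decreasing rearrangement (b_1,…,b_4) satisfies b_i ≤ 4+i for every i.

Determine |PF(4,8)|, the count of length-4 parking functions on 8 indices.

3645

|PF(4,8)| = (9−4)·9^(4−1) = 5×729 = 3645 (Pollak)
Check (4,2,3,7) → sorted (2,3,4,7): b_i ≤ 4+i ∀i, a PF.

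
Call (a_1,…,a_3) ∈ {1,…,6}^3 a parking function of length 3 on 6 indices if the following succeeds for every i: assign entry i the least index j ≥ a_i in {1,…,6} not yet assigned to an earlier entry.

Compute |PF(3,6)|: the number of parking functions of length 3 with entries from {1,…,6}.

196

|PF(3,6)| = 4·7^2 = 4×49 = 196 (Konheim–Weiss)
Example (2,5,4) → sorted (2,4,5): b_i ≤ 3+i ∀i, a PF.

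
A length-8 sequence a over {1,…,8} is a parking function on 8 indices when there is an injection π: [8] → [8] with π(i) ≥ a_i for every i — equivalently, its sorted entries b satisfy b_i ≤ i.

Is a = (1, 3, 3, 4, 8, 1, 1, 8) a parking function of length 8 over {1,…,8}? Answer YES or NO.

NO

Rearranged: b = (1, 1, 1, 3, 3, 4, 8, 8).
  b_1=1 ≤ 1
  b_2=1 ≤ 2
  b_3=1 ≤ 3
  b_4=3 ≤ 4
  b_5=3 ≤ 5
  b_6=4 ≤ 6
  b_7=8 > 7
  fails at i=7 ⇒ NO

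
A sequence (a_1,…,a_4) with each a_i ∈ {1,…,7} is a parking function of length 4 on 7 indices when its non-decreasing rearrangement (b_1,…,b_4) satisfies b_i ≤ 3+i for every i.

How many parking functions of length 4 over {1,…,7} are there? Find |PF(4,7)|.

#PF = (7+1−4)·(7+1)^{4−1} = 4×512 = 2048
Example (4,7,4,4) → sorted (4,4,4,7): b_i ≤ 3+i ∀i, a PF.

2048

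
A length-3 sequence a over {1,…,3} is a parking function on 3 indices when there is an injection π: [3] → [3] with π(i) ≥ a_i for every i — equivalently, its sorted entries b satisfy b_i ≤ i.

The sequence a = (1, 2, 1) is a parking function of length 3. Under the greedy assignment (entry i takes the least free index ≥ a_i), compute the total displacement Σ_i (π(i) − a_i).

Σπ(i) = 1+…+3 = 6; Σa = 1+2+1 = 4; disp = 6−4 = 2.

2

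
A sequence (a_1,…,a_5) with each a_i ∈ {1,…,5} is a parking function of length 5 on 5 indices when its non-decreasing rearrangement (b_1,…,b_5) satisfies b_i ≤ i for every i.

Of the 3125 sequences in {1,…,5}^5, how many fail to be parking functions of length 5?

1829

|PF(5,5)| = 1·6^4 = 1×1296 = 1296 [KW]
Check (3,5,5,5,2) → sorted (2,3,5,5,5): b_1=2>1, not a PF.
Total 3125; non-PF = 3125−1296 = 1829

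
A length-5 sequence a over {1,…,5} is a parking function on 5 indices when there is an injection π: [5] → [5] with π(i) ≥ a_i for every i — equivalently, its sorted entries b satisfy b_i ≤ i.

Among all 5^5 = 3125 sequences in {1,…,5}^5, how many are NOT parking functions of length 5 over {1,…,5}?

1829

#PF = (5+1−5)·(5+1)^{5−1} = 1 · 1296 = 1296 (Pollak)
One tuple (4,4,2,2,5) → sorted (2,2,4,4,5): b_1=2>1, not a PF.
5^5 − 1296 = 3125 − 1296 = 1829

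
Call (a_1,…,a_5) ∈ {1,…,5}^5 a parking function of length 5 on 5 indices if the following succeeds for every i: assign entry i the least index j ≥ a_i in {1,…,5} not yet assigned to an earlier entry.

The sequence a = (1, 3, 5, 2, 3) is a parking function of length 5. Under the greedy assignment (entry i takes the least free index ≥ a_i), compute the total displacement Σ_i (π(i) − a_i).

Σπ(i) = 1+…+5 = 15; Σa = 1+3+5+2+3 = 14; disp = 15−14 = 1.

1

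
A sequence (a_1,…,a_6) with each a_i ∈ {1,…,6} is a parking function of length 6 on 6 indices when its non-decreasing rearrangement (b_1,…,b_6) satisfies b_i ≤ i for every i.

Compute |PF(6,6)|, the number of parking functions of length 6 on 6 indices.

16807

#PF = (7−6)·7^(6−1) = 1·16807 = 16807
Check (1,3,6,2,3,5) → sorted (1,2,3,3,5,6): b_i ≤ i ∀i, a PF.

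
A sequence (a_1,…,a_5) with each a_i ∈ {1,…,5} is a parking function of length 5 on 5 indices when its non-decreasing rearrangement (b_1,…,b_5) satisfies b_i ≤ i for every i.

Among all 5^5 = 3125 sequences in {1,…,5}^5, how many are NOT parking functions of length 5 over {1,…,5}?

|PF(5,5)| = (5+1−5)·(5+1)^{5−1} = 1×1296 = 1296 (Konheim–Weiss)
Check (4,4,4,5,3) → sorted (3,4,4,4,5): b_1=3>1, not a PF.
Total 3125; non-PF = 3125−1296 = 1829

1829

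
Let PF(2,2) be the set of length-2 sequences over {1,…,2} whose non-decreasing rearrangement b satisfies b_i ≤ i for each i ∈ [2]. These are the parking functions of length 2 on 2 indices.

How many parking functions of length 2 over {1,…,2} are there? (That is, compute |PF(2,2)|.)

3

Count = 1·3^1 = 1·3 = 3 (Pollak)
E.g. (2,1) → sorted (1,2): b_i ≤ i ∀i, a PF.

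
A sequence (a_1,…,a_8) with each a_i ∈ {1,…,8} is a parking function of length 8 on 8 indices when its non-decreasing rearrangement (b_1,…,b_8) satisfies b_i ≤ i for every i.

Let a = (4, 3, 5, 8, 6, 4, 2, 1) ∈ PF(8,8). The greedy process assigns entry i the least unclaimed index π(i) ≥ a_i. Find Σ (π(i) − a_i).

Σπ = 8·9/2 = 36 (π permutes [8]); Σa = 4+3+5+8+6+4+2+1 = 33; disp = 36−33 = 3.

3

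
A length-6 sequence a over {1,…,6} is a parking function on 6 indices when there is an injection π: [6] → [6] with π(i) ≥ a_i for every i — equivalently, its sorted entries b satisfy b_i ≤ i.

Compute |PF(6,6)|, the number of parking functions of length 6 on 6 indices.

16807

|PF| = (6+1−6)·(6+1)^{6−1} = 1 · 16807 = 16807 (Konheim–Weiss)
Example (1,3,6,4,1,3) → sorted (1,1,3,3,4,6): b_i ≤ i ∀i, a PF.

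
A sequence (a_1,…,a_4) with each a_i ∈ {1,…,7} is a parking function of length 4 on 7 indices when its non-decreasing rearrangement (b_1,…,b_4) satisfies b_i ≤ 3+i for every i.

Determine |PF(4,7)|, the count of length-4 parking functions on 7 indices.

|PF(4,7)| = 4·8^3 = 4×512 = 2048 (Konheim–Weiss)
One tuple (2,7,4,4) → sorted (2,4,4,7): b_i ≤ 3+i ∀i, a PF.

2048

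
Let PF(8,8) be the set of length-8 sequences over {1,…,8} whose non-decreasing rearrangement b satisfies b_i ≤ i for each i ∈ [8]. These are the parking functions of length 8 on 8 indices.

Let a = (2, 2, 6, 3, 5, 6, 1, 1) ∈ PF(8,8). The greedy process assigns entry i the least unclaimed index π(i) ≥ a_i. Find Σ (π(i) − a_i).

10

Σπ = 8·9/2 = 36 (π permutes [8]); Σa = 2+2+6+3+5+6+1+1 = 26; disp = 36−26 = 10.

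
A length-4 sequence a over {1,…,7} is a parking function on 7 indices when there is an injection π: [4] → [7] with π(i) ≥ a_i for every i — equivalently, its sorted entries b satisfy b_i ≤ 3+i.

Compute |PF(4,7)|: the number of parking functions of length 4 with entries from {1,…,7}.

#PF = (7−4+1)·(7+1)^(4−1) = 4 · 512 = 2048
Example (7,4,2,2) → sorted (2,2,4,7): b_i ≤ 3+i ∀i, a PF.

2048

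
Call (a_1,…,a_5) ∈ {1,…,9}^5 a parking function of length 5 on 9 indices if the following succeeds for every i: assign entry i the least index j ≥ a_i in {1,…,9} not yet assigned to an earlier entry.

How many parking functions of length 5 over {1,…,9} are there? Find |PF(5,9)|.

50000

|PF| = (9+1−5)·(9+1)^{5−1} = 5 · 10000 = 50000 (Konheim–Weiss)
E.g. (3,9,6,3,1) → sorted (1,3,3,6,9): b_i ≤ 4+i ∀i, a PF.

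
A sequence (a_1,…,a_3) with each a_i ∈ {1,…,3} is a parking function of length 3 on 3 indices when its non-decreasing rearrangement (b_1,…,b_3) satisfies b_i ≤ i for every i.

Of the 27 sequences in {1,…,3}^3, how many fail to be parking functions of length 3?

Count = 1·4^2 = 1 · 16 = 16 [KW]
Example (2,3,3) → sorted (2,3,3): b_1=2>1, not a PF.
Total 27; non-PF = 27−16 = 11

11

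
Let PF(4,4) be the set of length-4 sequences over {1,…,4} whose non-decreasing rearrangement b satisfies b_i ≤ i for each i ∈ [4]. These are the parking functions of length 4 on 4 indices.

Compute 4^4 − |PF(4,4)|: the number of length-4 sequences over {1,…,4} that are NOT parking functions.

131

|PF| = (4+1−4)·(4+1)^{4−1} = 1·125 = 125 [KW]
Example (4,4,3,2) → sorted (2,3,4,4): b_1=2>1, not a PF.
4^4 − 125 = 256 − 125 = 131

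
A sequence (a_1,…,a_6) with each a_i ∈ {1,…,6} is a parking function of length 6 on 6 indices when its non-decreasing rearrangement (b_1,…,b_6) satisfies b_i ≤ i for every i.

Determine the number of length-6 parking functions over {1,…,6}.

Count = (7−6)·7^(6−1) = 1×16807 = 16807 [KW]
One tuple (3,1,2,2,5,6) → sorted (1,2,2,3,5,6): b_i ≤ i ∀i, a PF.

16807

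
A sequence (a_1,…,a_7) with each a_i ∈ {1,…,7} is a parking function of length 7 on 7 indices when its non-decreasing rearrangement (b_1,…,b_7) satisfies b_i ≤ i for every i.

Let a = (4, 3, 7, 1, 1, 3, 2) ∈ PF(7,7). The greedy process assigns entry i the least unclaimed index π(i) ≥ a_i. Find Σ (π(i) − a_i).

Σπ(i) = 1+…+7 = 28; Σa = 4+3+7+1+1+3+2 = 21; disp = 28−21 = 7.

7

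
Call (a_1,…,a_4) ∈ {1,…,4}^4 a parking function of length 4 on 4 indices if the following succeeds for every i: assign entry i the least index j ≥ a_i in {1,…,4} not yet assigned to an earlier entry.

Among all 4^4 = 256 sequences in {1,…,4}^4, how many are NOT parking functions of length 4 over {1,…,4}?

Count = 1·5^3 = 1 · 125 = 125 (Pollak)
Example (4,4,2,1) → sorted (1,2,4,4): b_3=4>3, not a PF.
Total 256; non-PF = 256−125 = 131

131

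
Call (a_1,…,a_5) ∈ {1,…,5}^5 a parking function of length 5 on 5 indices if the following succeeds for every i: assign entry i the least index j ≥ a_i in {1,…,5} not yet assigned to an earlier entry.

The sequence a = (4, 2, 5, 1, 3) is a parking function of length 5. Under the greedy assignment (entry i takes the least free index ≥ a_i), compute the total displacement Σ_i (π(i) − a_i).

Σπ = 5·6/2 = 15 (π permutes [5]); Σa = 4+2+5+1+3 = 15; disp = 15−15 = 0.

0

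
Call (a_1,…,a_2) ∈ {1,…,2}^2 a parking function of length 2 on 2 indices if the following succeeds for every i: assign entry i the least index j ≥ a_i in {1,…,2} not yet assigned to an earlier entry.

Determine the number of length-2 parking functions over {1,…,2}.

|PF(2,2)| = (2+1−2)·(2+1)^{2−1} = 1 · 3 = 3
E.g. (1,1) → sorted (1,1): b_i ≤ i ∀i, a PF.

3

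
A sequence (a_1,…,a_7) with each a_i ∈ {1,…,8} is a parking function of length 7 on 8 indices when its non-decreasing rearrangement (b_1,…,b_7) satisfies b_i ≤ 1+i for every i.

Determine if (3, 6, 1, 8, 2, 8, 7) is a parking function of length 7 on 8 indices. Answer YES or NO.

NO

Sorted: b = (1, 2, 3, 6, 7, 8, 8).
  b_1=1 ≤ 2
  b_2=2 ≤ 3
  b_3=3 ≤ 4
  b_4=6 > 5
  fails at i=4 ⇒ NO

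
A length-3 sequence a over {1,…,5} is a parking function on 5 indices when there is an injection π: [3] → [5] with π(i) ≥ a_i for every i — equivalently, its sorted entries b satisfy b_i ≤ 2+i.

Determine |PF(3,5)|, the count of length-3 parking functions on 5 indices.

Count = (6−3)·6^(3−1) = 3·36 = 108
E.g. (1,1,2) → sorted (1,1,2): b_i ≤ 2+i ∀i, a PF.

108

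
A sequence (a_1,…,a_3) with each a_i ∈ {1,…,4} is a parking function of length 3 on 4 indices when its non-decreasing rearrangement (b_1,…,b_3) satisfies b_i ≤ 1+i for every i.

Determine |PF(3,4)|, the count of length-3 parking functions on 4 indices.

|PF(3,4)| = (5−3)·5^(3−1) = 2×25 = 50
Example (2,4,2) → sorted (2,2,4): b_i ≤ 1+i ∀i, a PF.

50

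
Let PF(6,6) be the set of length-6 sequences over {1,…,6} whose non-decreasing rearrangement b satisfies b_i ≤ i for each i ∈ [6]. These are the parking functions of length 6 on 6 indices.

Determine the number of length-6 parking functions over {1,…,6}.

16807

#PF = (6+1−6)·(6+1)^{6−1} = 1 · 16807 = 16807 (Konheim–Weiss)
E.g. (2,5,1,2,4,4) → sorted (1,2,2,4,4,5): b_i ≤ i ∀i, a PF.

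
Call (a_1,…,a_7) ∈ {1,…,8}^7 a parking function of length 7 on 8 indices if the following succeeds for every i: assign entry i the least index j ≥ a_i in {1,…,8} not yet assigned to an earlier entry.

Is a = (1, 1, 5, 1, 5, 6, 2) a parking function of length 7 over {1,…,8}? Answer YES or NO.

Rearranged: b = (1, 1, 1, 2, 5, 5, 6).
  b_1=1 ≤ 2
  b_2=1 ≤ 3
  b_3=1 ≤ 4
  b_4=2 ≤ 5
  b_5=5 ≤ 6
  b_6=5 ≤ 7
  b_7=6 ≤ 8
All bounds hold ⇒ YES

YES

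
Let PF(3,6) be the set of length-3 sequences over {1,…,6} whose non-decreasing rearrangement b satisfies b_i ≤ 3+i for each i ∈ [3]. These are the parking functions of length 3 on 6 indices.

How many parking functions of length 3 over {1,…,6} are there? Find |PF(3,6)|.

|PF(3,6)| = 4·7^2 = 4 · 49 = 196 [KW]
Check (4,3,6) → sorted (3,4,6): b_i ≤ 3+i ∀i, a PF.

196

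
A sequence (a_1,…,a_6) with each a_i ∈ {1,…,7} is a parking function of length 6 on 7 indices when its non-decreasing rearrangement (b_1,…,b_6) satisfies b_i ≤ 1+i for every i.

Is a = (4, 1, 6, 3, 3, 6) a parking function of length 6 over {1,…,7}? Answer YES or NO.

YES

Sorted: b = (1, 3, 3, 4, 6, 6).
  b_1=1 ≤ 2
  b_2=3 ≤ 3
  b_3=3 ≤ 4
  b_4=4 ≤ 5
  b_5=6 ≤ 6
  b_6=6 ≤ 7
All bounds hold ⇒ YES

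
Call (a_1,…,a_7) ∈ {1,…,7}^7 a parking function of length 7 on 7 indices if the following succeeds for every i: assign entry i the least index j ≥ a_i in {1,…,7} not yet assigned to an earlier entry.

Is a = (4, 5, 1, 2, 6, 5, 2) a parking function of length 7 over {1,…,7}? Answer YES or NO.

Sorted: b = (1, 2, 2, 4, 5, 5, 6).
  b_1=1 ≤ 1
  b_2=2 ≤ 2
  b_3=2 ≤ 3
  b_4=4 ≤ 4
  b_5=5 ≤ 5
  b_6=5 ≤ 6
  b_7=6 ≤ 7
All bounds hold ⇒ YES

YES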